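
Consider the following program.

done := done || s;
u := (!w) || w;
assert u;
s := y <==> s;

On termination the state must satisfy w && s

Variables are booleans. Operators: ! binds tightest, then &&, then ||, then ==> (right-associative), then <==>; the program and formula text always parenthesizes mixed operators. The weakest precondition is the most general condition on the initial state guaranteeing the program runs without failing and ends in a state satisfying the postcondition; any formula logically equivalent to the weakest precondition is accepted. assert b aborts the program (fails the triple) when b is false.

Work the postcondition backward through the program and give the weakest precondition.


Working backward. After the program, w && s must hold.
Before s := y <==> s: w && (y <==> s)
Before assert u: u && w && (y <==> s)
Before u := (!w) || w: w && (y <==> s)
Before done := done || s: w && (y <==> s)
Answer: WP = w && (y <==> s)


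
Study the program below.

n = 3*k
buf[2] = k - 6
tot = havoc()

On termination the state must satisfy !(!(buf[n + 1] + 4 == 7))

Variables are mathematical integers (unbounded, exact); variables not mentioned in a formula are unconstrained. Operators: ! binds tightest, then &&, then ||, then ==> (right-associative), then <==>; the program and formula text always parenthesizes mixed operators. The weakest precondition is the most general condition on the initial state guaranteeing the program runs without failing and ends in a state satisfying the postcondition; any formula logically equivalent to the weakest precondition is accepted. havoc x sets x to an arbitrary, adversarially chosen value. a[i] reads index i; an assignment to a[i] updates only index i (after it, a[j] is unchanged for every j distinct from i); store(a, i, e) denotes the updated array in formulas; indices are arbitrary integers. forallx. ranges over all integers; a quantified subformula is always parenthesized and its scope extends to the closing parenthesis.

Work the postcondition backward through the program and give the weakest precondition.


Working backward. After the program, the postcondition !(!(buf[n + 1] + 4 == 7)) must hold; in canonical form it is buf[n + 1] == 3.
Before havoc tot: buf[n + 1] == 3
Before buf[2] := k - 6: store(buf, 2, k - 6)[n + 1] == 3
Before n := 3*k: store(buf, 2, k - 6)[3*k + 1] == 3
Answer: WP = store(buf, 2, k - 6)[3*k + 1] == 3


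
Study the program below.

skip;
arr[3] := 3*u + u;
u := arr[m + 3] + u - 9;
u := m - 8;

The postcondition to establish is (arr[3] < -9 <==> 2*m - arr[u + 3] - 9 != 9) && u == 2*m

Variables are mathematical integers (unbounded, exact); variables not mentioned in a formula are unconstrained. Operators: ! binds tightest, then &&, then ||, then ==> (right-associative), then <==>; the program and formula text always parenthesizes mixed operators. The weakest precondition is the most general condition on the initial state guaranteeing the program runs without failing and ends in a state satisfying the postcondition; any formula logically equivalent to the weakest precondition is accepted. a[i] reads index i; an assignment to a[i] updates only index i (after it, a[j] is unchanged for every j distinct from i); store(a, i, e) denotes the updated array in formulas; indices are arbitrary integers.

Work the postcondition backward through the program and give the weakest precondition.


Working backward. After the program, the postcondition (arr[3] < -9 <==> 2*m - arr[u + 3] - 9 != 9) && u == 2*m must hold; in canonical form it is (arr[3] < -9 <==> 2*m != arr[u + 3] + 18) && u == 2*m.
Before u := m - 8: (arr[3] < -9 <==> 2*m != arr[m - 5] + 18) && m == -8
Before u := arr[m + 3] + u - 9: (arr[3] < -9 <==> 2*m != arr[m - 5] + 18) && m == -8
Before arr[3] := 3*u + u: (4*u < -9 <==> 2*m != store(arr, 3, 4*u)[m - 5] + 18) && m == -8
Before skip: (4*u < -9 <==> 2*m != store(arr, 3, 4*u)[m - 5] + 18) && m == -8
Answer: WP = (4*u < -9 <==> 2*m != store(arr, 3, 4*u)[m - 5] + 18) && m == -8


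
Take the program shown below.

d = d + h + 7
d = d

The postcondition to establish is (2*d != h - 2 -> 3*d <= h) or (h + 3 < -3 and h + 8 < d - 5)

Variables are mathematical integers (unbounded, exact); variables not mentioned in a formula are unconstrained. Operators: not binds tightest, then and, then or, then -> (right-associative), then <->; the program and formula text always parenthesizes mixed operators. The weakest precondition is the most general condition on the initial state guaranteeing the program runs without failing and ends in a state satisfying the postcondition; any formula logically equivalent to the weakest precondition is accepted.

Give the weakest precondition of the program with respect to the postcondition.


Working backward. After the program, the postcondition (2*d != h - 2 -> 3*d <= h) or (h + 3 < -3 and h + 8 < d - 5) must hold; in canonical form it is (2*d != h - 2 -> 3*d <= h) or (h < -6 and h < d - 13).
Before d := d: (2*d != h - 2 -> 3*d <= h) or (h < -6 and h < d - 13)
Before d := d + h + 7: (2*d + h != -16 -> 3*d + 2*h <= -21) or (h < -6 and d > 6)
Answer: WP = (2*d + h != -16 -> 3*d + 2*h <= -21) or (h < -6 and d > 6)


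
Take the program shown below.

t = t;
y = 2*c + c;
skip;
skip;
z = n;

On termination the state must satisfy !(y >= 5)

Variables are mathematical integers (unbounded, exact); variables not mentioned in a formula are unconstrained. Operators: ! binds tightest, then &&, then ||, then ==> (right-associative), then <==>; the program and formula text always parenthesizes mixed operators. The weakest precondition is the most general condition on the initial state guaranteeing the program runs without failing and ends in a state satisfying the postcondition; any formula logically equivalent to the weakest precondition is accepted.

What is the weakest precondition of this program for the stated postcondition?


Working backward. After the program, !(y >= 5) must hold.
Before z := n: !(y >= 5)
Before skip: !(y >= 5)
Before skip: !(y >= 5)
Before y := 2*c + c: !(3*c >= 5)
Before t := t: !(3*c >= 5)
Answer: WP = !(3*c >= 5)


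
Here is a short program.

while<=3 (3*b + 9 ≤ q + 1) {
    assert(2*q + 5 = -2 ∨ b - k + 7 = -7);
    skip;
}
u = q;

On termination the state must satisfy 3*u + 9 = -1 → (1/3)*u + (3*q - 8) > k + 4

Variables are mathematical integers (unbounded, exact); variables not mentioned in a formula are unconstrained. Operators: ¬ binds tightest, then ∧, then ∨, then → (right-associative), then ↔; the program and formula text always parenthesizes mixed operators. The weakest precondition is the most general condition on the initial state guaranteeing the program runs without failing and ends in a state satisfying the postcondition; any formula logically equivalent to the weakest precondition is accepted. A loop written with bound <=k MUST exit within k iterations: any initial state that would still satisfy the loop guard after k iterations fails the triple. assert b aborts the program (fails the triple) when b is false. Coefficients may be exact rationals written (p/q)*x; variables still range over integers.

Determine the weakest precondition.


Working backward. After the program, the postcondition 3*u + 9 = -1 → (1/3)*u + (3*q - 8) > k + 4 must hold; in canonical form it is 3*u = -10 → 3*q + (1/3)*u > k + 12.
Before u := q: 3*q = -10 → (10/3)*q > k + 12
Before the loop (bound <=3), unroll the exhaustion recursion (WP_0 = exit-now case; WP_j = one more guarded iteration, up to j = 3):
  WP_0: (¬(3*b ≤ q - 8)) ∧ (3*q = -10 → (10/3)*q > k + 12)
  WP_1: (3*b ≤ q - 8 → ((2*q = -7 ∨ b = k - 14) ∧ (¬(3*b ≤ q - 8)) ∧ (3*q = -10 → (10/3)*q > k + 12))) ∧ ((¬(3*b ≤ q - 8)) → (3*q = -10 → (10/3)*q > k + 12))
  WP_2: (3*b ≤ q - 8 → ((2*q = -7 ∨ b = k - 14) ∧ (3*b ≤ q - 8 → ((2*q = -7 ∨ b = k - 14) ∧ (¬(3*b ≤ q - 8)) ∧ (3*q = -10 → (10/3)*q > k + 12))) ∧ ((¬(3*b ≤ q - 8)) → (3*q = -10 → (10/3)*q > k + 12)))) ∧ ((¬(3*b ≤ q - 8)) → (3*q = -10 → (10/3)*q > k + 12))
  WP_3: (3*b ≤ q - 8 → ((2*q = -7 ∨ b = k - 14) ∧ (3*b ≤ q - 8 → ((2*q = -7 ∨ b = k - 14) ∧ (3*b ≤ q - 8 → ((2*q = -7 ∨ b = k - 14) ∧ (¬(3*b ≤ q - 8)) ∧ (3*q = -10 → (10/3)*q > k + 12))) ∧ ((¬(3*b ≤ q - 8)) → (3*q = -10 → (10/3)*q > k + 12)))) ∧ ((¬(3*b ≤ q - 8)) → (3*q = -10 → (10/3)*q > k + 12)))) ∧ ((¬(3*b ≤ q - 8)) → (3*q = -10 → (10/3)*q > k + 12))
So before the loop: (3*b ≤ q - 8 → ((2*q = -7 ∨ b = k - 14) ∧ (3*b ≤ q - 8 → ((2*q = -7 ∨ b = k - 14) ∧ (3*b ≤ q - 8 → ((2*q = -7 ∨ b = k - 14) ∧ (¬(3*b ≤ q - 8)) ∧ (3*q = -10 → (10/3)*q > k + 12))) ∧ ((¬(3*b ≤ q - 8)) → (3*q = -10 → (10/3)*q > k + 12)))) ∧ ((¬(3*b ≤ q - 8)) → (3*q = -10 → (10/3)*q > k + 12)))) ∧ ((¬(3*b ≤ q - 8)) → (3*q = -10 → (10/3)*q > k + 12))
Answer: WP = (3*b ≤ q - 8 → ((2*q = -7 ∨ b = k - 14) ∧ (3*b ≤ q - 8 → ((2*q = -7 ∨ b = k - 14) ∧ (3*b ≤ q - 8 → ((2*q = -7 ∨ b = k - 14) ∧ (¬(3*b ≤ q - 8)) ∧ (3*q = -10 → (10/3)*q > k + 12))) ∧ ((¬(3*b ≤ q - 8)) → (3*q = -10 → (10/3)*q > k + 12)))) ∧ ((¬(3*b ≤ q - 8)) → (3*q = -10 → (10/3)*q > k + 12)))) ∧ ((¬(3*b ≤ q - 8)) → (3*q = -10 → (10/3)*q > k + 12))


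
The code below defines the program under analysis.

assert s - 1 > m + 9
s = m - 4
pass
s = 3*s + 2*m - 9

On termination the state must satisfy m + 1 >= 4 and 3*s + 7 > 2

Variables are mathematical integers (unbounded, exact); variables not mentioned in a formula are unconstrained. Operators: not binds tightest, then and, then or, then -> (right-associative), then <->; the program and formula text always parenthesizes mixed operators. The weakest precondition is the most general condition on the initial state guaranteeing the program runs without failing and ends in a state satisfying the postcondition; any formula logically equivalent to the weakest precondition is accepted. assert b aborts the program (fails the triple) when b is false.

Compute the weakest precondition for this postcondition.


Working backward. After the program, the postcondition m + 1 >= 4 and 3*s + 7 > 2 must hold; in canonical form it is m >= 3 and 3*s > -5.
Before s := 3*s + 2*m - 9: m >= 3 and 6*m + 9*s > 22
Before skip: m >= 3 and 6*m + 9*s > 22
Before s := m - 4: m >= 3 and 15*m > 58
Before assert s - 1 > m + 9: s > m + 10 and m >= 3 and 15*m > 58
Answer: WP = s > m + 10 and m >= 3 and 15*m > 58


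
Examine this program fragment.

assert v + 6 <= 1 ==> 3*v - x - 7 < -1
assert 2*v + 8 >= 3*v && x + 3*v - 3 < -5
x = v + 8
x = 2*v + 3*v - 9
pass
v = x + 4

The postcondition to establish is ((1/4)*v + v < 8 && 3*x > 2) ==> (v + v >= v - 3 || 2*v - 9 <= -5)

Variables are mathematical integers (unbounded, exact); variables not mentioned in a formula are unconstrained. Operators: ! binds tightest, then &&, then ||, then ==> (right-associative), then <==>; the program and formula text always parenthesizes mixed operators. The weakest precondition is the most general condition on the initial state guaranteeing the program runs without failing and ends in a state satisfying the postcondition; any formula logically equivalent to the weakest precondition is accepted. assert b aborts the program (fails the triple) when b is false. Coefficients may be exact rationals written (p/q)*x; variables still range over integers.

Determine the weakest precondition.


Working backward. After the program, the postcondition ((1/4)*v + v < 8 && 3*x > 2) ==> (v + v >= v - 3 || 2*v - 9 <= -5) must hold; in canonical form it is ((5/4)*v < 8 && 3*x > 2) ==> (v >= -3 || 2*v <= 4).
Before v := x + 4: ((5/4)*x < 3 && 3*x > 2) ==> (x >= -7 || 2*x <= -4)
Before skip: ((5/4)*x < 3 && 3*x > 2) ==> (x >= -7 || 2*x <= -4)
Before x := 2*v + 3*v - 9: ((25/4)*v < 57/4 && 15*v > 29) ==> (5*v >= 2 || 10*v <= 14)
Before x := v + 8: ((25/4)*v < 57/4 && 15*v > 29) ==> (5*v >= 2 || 10*v <= 14)
Before assert 2*v + 8 >= 3*v && x + 3*v - 3 < -5: v <= 8 && 3*v + x < -2 && (((25/4)*v < 57/4 && 15*v > 29) ==> (5*v >= 2 || 10*v <= 14))
Before assert v + 6 <= 1 ==> 3*v - x - 7 < -1: (v <= -5 ==> 3*v < x + 6) && v <= 8 && 3*v + x < -2 && (((25/4)*v < 57/4 && 15*v > 29) ==> (5*v >= 2 || 10*v <= 14))
Answer: WP = (v <= -5 ==> 3*v < x + 6) && v <= 8 && 3*v + x < -2 && (((25/4)*v < 57/4 && 15*v > 29) ==> (5*v >= 2 || 10*v <= 14))


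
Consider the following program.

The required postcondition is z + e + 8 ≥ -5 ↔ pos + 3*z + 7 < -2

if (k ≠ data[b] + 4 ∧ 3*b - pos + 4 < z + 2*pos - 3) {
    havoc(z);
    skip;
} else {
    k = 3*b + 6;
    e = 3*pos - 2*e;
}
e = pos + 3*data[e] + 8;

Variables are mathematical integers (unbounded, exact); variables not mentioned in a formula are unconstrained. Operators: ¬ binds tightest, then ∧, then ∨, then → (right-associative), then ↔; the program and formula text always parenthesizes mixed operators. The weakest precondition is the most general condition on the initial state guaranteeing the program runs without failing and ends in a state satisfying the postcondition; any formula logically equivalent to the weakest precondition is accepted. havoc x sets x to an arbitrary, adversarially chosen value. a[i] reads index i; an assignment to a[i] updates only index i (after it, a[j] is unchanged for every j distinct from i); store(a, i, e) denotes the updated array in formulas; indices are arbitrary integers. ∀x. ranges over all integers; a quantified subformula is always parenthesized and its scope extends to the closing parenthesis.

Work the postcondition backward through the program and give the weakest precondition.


Working backward. After the program, the postcondition z + e + 8 ≥ -5 ↔ pos + 3*z + 7 < -2 must hold; in canonical form it is e + z ≥ -13 ↔ pos + 3*z < -9.
Before e := pos + 3*data[e] + 8: 3*data[e] + pos + z ≥ -21 ↔ pos + 3*z < -9
Then branch requires ∀z_1. (3*data[e] + pos + z_1 ≥ -21 ↔ pos + 3*z_1 < -9); else branch requires 3*data[-2*e + 3*pos] + pos + z ≥ -21 ↔ pos + 3*z < -9.
Before the if: ((k ≠ data[b] + 4 ∧ 3*b < 3*pos + z - 7) → (∀z_1. (3*data[e] + pos + z_1 ≥ -21 ↔ pos + 3*z_1 < -9))) ∧ ((¬(k ≠ data[b] + 4 ∧ 3*b < 3*pos + z - 7)) → (3*data[-2*e + 3*pos] + pos + z ≥ -21 ↔ pos + 3*z < -9))
Answer: WP = ((k ≠ data[b] + 4 ∧ 3*b < 3*pos + z - 7) → (∀z_1. (3*data[e] + pos + z_1 ≥ -21 ↔ pos + 3*z_1 < -9))) ∧ ((¬(k ≠ data[b] + 4 ∧ 3*b < 3*pos + z - 7)) → (3*data[-2*e + 3*pos] + pos + z ≥ -21 ↔ pos + 3*z < -9))


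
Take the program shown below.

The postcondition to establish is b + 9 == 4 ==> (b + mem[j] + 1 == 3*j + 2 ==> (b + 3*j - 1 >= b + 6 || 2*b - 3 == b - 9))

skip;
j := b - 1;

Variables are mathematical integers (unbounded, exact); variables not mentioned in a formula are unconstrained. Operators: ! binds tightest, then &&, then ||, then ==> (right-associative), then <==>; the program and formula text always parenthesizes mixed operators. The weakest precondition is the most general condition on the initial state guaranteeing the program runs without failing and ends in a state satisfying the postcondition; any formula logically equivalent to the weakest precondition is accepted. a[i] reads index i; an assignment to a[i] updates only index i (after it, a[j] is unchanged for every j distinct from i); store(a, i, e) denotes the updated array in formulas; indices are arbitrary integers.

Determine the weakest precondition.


Working backward. After the program, the postcondition b + 9 == 4 ==> (b + mem[j] + 1 == 3*j + 2 ==> (b + 3*j - 1 >= b + 6 || 2*b - 3 == b - 9)) must hold; in canonical form it is b == -5 ==> (mem[j] + b == 3*j + 1 ==> (3*j >= 7 || b == -6)).
Before j := b - 1: b == -5 ==> (mem[b - 1] == 2*b - 2 ==> (3*b >= 10 || b == -6))
Before skip: b == -5 ==> (mem[b - 1] == 2*b - 2 ==> (3*b >= 10 || b == -6))
Answer: WP = b == -5 ==> (mem[b - 1] == 2*b - 2 ==> (3*b >= 10 || b == -6))


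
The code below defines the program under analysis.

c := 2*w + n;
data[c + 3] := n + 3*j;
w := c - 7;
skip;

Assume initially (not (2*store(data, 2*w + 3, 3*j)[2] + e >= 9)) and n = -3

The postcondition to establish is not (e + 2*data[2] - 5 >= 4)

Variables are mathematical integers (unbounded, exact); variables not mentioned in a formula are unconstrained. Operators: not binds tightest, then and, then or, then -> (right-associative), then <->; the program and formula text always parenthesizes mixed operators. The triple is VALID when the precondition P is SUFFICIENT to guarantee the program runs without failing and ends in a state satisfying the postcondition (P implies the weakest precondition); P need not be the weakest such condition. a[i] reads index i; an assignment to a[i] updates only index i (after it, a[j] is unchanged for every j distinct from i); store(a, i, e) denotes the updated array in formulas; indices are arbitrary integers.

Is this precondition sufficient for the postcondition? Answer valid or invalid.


Working backward. After the program, the postcondition not (e + 2*data[2] - 5 >= 4) must hold; in canonical form it is not (2*data[2] + e >= 9).
Before skip: not (2*data[2] + e >= 9)
Before w := c - 7: not (2*data[2] + e >= 9)
Before data[c + 3] := n + 3*j: not (2*store(data, c + 3, 3*j + n)[2] + e >= 9)
Before c := 2*w + n: not (2*store(data, n + 2*w + 3, 3*j + n)[2] + e >= 9)
The weakest precondition is not (2*store(data, n + 2*w + 3, 3*j + n)[2] + e >= 9).
Check whether (not (2*store(data, 2*w + 3, 3*j)[2] + e >= 9)) and n = -3 implies it.
Countermodel: at the initial state data = {[2] = 0, [5] = 4, elsewhere 4}, e = 8, j = 2, n = -3, w = 1, the precondition holds but the weakest precondition fails.
Answer: invalid


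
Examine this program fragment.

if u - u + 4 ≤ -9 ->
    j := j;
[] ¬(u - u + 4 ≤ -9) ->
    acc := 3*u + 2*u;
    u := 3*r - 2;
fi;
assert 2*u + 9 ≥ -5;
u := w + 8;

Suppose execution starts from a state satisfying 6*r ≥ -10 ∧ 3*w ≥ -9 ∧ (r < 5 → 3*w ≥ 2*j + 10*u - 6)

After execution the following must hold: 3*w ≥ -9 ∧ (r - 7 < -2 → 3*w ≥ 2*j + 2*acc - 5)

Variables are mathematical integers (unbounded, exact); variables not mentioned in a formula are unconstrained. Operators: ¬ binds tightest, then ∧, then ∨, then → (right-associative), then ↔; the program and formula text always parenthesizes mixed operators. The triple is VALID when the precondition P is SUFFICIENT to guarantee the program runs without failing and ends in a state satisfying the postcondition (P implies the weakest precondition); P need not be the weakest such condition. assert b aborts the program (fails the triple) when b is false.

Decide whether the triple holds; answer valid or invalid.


Working backward. After the program, the postcondition 3*w ≥ -9 ∧ (r - 7 < -2 → 3*w ≥ 2*j + 2*acc - 5) must hold; in canonical form it is 3*w ≥ -9 ∧ (r < 5 → 3*w ≥ 2*acc + 2*j - 5).
Before u := w + 8: 3*w ≥ -9 ∧ (r < 5 → 3*w ≥ 2*acc + 2*j - 5)
Before assert 2*u + 9 ≥ -5: 2*u ≥ -14 ∧ 3*w ≥ -9 ∧ (r < 5 → 3*w ≥ 2*acc + 2*j - 5)
Then branch requires 2*u ≥ -14 ∧ 3*w ≥ -9 ∧ (r < 5 → 3*w ≥ 2*acc + 2*j - 5); else branch requires 6*r ≥ -10 ∧ 3*w ≥ -9 ∧ (r < 5 → 3*w ≥ 2*j + 10*u - 5).
Before the if: 6*r ≥ -10 ∧ 3*w ≥ -9 ∧ (r < 5 → 3*w ≥ 2*j + 10*u - 5)
The weakest precondition is 6*r ≥ -10 ∧ 3*w ≥ -9 ∧ (r < 5 → 3*w ≥ 2*j + 10*u - 5).
Check whether 6*r ≥ -10 ∧ 3*w ≥ -9 ∧ (r < 5 → 3*w ≥ 2*j + 10*u - 6) implies it.
Countermodel: at the initial state j = 3, r = 0, u = 0, w = 0, the precondition holds but the weakest precondition fails.
Answer: invalid


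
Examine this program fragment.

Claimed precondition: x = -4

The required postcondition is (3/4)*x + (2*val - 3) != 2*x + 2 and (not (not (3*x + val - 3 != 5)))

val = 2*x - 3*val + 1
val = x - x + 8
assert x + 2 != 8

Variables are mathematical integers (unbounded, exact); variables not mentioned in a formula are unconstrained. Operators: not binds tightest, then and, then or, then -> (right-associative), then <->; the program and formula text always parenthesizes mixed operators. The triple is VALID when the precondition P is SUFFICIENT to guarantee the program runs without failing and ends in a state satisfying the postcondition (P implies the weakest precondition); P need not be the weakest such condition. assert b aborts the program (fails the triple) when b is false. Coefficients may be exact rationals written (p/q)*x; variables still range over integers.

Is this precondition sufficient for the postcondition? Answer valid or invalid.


Working backward. After the program, the postcondition (3/4)*x + (2*val - 3) != 2*x + 2 and (not (not (3*x + val - 3 != 5))) must hold; in canonical form it is 2*val != (5/4)*x + 5 and val + 3*x != 8.
Before assert x + 2 != 8: x != 6 and 2*val != (5/4)*x + 5 and val + 3*x != 8
Before val := x - x + 8: x != 6 and (5/4)*x != 11 and 3*x != 0
Before val := 2*x - 3*val + 1: x != 6 and (5/4)*x != 11 and 3*x != 0
The weakest precondition is x != 6 and (5/4)*x != 11 and 3*x != 0.
Check whether x = -4 implies it.
Every state satisfying the precondition satisfies the weakest precondition: the implication holds.
Answer: valid


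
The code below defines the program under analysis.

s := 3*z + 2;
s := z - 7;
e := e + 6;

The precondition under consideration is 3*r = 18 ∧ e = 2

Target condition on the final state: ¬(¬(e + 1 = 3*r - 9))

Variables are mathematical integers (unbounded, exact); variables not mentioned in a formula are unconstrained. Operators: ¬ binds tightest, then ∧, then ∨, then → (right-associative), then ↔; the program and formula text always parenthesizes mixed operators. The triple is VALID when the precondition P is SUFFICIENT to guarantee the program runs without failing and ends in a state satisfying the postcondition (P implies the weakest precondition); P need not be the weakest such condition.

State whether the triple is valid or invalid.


Working backward. After the program, the postcondition ¬(¬(e + 1 = 3*r - 9)) must hold; in canonical form it is e = 3*r - 10.
Before e := e + 6: e = 3*r - 16
Before s := z - 7: e = 3*r - 16
Before s := 3*z + 2: e = 3*r - 16
The weakest precondition is e = 3*r - 16.
Check whether 3*r = 18 ∧ e = 2 implies it.
Every state satisfying the precondition satisfies the weakest precondition: the implication holds.
Answer: valid


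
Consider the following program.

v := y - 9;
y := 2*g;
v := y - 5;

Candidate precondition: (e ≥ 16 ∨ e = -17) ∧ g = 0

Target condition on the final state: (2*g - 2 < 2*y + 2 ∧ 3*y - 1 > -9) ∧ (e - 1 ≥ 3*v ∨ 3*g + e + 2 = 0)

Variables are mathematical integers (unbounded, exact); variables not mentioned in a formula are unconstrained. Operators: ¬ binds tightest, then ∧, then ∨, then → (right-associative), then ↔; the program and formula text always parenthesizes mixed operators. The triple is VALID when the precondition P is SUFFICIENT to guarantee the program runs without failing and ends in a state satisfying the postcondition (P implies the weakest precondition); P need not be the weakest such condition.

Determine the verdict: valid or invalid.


Working backward. After the program, the postcondition (2*g - 2 < 2*y + 2 ∧ 3*y - 1 > -9) ∧ (e - 1 ≥ 3*v ∨ 3*g + e + 2 = 0) must hold; in canonical form it is 2*g < 2*y + 4 ∧ 3*y > -8 ∧ (e ≥ 3*v + 1 ∨ e + 3*g = -2).
Before v := y - 5: 2*g < 2*y + 4 ∧ 3*y > -8 ∧ (e ≥ 3*y - 14 ∨ e + 3*g = -2)
Before y := 2*g: 2*g > -4 ∧ 6*g > -8 ∧ (e ≥ 6*g - 14 ∨ e + 3*g = -2)
Before v := y - 9: 2*g > -4 ∧ 6*g > -8 ∧ (e ≥ 6*g - 14 ∨ e + 3*g = -2)
The weakest precondition is 2*g > -4 ∧ 6*g > -8 ∧ (e ≥ 6*g - 14 ∨ e + 3*g = -2).
Check whether (e ≥ 16 ∨ e = -17) ∧ g = 0 implies it.
Countermodel: at the initial state e = -17, g = 0, the precondition holds but the weakest precondition fails.
Answer: invalid


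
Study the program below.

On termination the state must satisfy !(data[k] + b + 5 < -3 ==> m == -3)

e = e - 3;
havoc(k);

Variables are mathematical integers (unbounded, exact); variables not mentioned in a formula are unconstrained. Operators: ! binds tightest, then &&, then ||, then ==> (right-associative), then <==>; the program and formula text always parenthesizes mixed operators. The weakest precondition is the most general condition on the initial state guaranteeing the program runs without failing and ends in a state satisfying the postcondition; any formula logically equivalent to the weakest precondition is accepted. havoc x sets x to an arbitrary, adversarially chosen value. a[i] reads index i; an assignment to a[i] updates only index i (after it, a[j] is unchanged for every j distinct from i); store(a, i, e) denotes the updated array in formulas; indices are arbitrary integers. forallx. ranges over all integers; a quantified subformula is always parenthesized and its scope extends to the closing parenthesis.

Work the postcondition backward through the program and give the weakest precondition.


Working backward. After the program, the postcondition !(data[k] + b + 5 < -3 ==> m == -3) must hold; in canonical form it is !(data[k] + b < -8 ==> m == -3).
Before havoc k: forall k_1. (!(data[k_1] + b < -8 ==> m == -3))
Before e := e - 3: forall k_1. (!(data[k_1] + b < -8 ==> m == -3))
Answer: WP = forall k_1. (!(data[k_1] + b < -8 ==> m == -3))


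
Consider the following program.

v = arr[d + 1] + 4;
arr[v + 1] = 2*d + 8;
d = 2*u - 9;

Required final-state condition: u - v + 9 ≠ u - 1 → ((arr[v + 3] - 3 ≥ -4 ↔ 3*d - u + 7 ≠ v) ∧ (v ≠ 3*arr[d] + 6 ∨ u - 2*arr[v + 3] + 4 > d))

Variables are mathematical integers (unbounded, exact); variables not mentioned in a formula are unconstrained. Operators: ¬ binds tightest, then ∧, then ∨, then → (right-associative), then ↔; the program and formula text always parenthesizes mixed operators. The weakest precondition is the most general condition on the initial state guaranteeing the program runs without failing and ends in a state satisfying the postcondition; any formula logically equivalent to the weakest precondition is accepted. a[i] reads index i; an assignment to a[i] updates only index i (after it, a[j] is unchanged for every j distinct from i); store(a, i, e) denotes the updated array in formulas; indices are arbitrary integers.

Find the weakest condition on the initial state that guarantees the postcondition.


Working backward. After the program, the postcondition u - v + 9 ≠ u - 1 → ((arr[v + 3] - 3 ≥ -4 ↔ 3*d - u + 7 ≠ v) ∧ (v ≠ 3*arr[d] + 6 ∨ u - 2*arr[v + 3] + 4 > d)) must hold; in canonical form it is v ≠ 10 → ((arr[v + 3] ≥ -1 ↔ 3*d ≠ u + v - 7) ∧ (v ≠ 3*arr[d] + 6 ∨ u > 2*arr[v + 3] + d - 4)).
Before d := 2*u - 9: v ≠ 10 → ((arr[v + 3] ≥ -1 ↔ 5*u ≠ v + 20) ∧ (v ≠ 3*arr[2*u - 9] + 6 ∨ 2*arr[v + 3] + u < 13))
Before arr[v + 1] := 2*d + 8: v ≠ 10 → ((store(arr, v + 1, 2*d + 8)[v + 3] ≥ -1 ↔ 5*u ≠ v + 20) ∧ (v ≠ 3*store(arr, v + 1, 2*d + 8)[2*u - 9] + 6 ∨ 2*store(arr, v + 1, 2*d + 8)[v + 3] + u < 13))
Before v := arr[d + 1] + 4: arr[d + 1] ≠ 6 → ((store(arr, arr[d + 1] + 5, 2*d + 8)[arr[d + 1] + 7] ≥ -1 ↔ 5*u ≠ arr[d + 1] + 24) ∧ (arr[d + 1] ≠ 3*store(arr, arr[d + 1] + 5, 2*d + 8)[2*u - 9] + 2 ∨ 2*store(arr, arr[d + 1] + 5, 2*d + 8)[arr[d + 1] + 7] + u < 13))
Answer: WP = arr[d + 1] ≠ 6 → ((store(arr, arr[d + 1] + 5, 2*d + 8)[arr[d + 1] + 7] ≥ -1 ↔ 5*u ≠ arr[d + 1] + 24) ∧ (arr[d + 1] ≠ 3*store(arr, arr[d + 1] + 5, 2*d + 8)[2*u - 9] + 2 ∨ 2*store(arr, arr[d + 1] + 5, 2*d + 8)[arr[d + 1] + 7] + u < 13))


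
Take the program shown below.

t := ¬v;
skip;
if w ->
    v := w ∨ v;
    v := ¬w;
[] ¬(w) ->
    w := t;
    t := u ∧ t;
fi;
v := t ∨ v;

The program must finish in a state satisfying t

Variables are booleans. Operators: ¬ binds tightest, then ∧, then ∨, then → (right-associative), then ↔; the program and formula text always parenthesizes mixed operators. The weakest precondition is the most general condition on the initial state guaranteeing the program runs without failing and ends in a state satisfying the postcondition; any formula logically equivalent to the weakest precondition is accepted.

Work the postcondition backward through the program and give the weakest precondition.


Working backward. After the program, t must hold.
Before v := t ∨ v: t
Then branch requires t; else branch requires u ∧ t.
Before the if: (w → t) ∧ ((¬w) → (u ∧ t))
Before skip: (w → t) ∧ ((¬w) → (u ∧ t))
Before t := ¬v: (w → (¬v)) ∧ ((¬w) → (u ∧ (¬v)))
Answer: WP = (w → (¬v)) ∧ ((¬w) → (u ∧ (¬v)))


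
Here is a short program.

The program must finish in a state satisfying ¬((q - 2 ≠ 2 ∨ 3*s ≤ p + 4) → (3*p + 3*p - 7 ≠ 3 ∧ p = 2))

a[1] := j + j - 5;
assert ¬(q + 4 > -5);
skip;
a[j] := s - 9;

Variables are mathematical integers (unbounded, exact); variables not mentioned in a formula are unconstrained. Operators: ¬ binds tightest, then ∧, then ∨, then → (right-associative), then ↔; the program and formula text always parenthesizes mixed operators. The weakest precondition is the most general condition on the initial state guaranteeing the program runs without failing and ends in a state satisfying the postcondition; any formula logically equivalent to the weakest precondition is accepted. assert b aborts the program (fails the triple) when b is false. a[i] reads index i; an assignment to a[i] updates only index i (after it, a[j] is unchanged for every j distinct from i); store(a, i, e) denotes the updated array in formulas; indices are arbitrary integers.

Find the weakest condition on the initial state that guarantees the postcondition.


Working backward. After the program, the postcondition ¬((q - 2 ≠ 2 ∨ 3*s ≤ p + 4) → (3*p + 3*p - 7 ≠ 3 ∧ p = 2)) must hold; in canonical form it is ¬((q ≠ 4 ∨ 3*s ≤ p + 4) → (6*p ≠ 10 ∧ p = 2)).
Before a[j] := s - 9: ¬((q ≠ 4 ∨ 3*s ≤ p + 4) → (6*p ≠ 10 ∧ p = 2))
Before skip: ¬((q ≠ 4 ∨ 3*s ≤ p + 4) → (6*p ≠ 10 ∧ p = 2))
Before assert ¬(q + 4 > -5): (¬(q > -9)) ∧ (¬((q ≠ 4 ∨ 3*s ≤ p + 4) → (6*p ≠ 10 ∧ p = 2)))
Before a[1] := j + j - 5: (¬(q > -9)) ∧ (¬((q ≠ 4 ∨ 3*s ≤ p + 4) → (6*p ≠ 10 ∧ p = 2)))
Answer: WP = (¬(q > -9)) ∧ (¬((q ≠ 4 ∨ 3*s ≤ p + 4) → (6*p ≠ 10 ∧ p = 2)))


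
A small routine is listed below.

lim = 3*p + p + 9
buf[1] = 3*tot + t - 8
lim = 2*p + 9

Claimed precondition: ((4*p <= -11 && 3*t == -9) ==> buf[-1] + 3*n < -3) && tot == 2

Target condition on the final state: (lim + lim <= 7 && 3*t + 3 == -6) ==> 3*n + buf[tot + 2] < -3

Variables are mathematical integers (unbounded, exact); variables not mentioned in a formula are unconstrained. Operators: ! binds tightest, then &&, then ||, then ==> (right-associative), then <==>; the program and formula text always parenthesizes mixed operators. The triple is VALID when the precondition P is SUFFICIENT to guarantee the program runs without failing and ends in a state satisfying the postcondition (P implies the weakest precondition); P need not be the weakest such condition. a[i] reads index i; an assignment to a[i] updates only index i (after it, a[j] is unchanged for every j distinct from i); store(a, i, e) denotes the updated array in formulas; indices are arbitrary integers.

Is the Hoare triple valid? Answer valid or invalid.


Working backward. After the program, the postcondition (lim + lim <= 7 && 3*t + 3 == -6) ==> 3*n + buf[tot + 2] < -3 must hold; in canonical form it is (2*lim <= 7 && 3*t == -9) ==> buf[tot + 2] + 3*n < -3.
Before lim := 2*p + 9: (4*p <= -11 && 3*t == -9) ==> buf[tot + 2] + 3*n < -3
Before buf[1] := 3*tot + t - 8: (4*p <= -11 && 3*t == -9) ==> store(buf, 1, t + 3*tot - 8)[tot + 2] + 3*n < -3
Before lim := 3*p + p + 9: (4*p <= -11 && 3*t == -9) ==> store(buf, 1, t + 3*tot - 8)[tot + 2] + 3*n < -3
The weakest precondition is (4*p <= -11 && 3*t == -9) ==> store(buf, 1, t + 3*tot - 8)[tot + 2] + 3*n < -3.
Check whether ((4*p <= -11 && 3*t == -9) ==> buf[-1] + 3*n < -3) && tot == 2 implies it.
Countermodel: at the initial state buf = {[-1] = -4, [1] = -4, [4] = 0, elsewhere -4}, n = 0, p = -3, t = -3, tot = 2, the precondition holds but the weakest precondition fails.
Answer: invalid


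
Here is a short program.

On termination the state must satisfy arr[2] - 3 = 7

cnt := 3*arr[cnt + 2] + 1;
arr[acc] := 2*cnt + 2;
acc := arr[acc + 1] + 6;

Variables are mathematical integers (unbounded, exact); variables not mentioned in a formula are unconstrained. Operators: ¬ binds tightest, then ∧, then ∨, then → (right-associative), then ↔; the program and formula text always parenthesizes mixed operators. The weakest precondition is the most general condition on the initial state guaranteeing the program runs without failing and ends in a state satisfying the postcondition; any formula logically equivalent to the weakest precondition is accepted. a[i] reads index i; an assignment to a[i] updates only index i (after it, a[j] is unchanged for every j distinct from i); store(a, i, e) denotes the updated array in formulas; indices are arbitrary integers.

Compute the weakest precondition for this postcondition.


Working backward. After the program, the postcondition arr[2] - 3 = 7 must hold; in canonical form it is arr[2] = 10.
Before acc := arr[acc + 1] + 6: arr[2] = 10
Before arr[acc] := 2*cnt + 2: store(arr, acc, 2*cnt + 2)[2] = 10
Before cnt := 3*arr[cnt + 2] + 1: store(arr, acc, 6*arr[cnt + 2] + 4)[2] = 10
Answer: WP = store(arr, acc, 6*arr[cnt + 2] + 4)[2] = 10


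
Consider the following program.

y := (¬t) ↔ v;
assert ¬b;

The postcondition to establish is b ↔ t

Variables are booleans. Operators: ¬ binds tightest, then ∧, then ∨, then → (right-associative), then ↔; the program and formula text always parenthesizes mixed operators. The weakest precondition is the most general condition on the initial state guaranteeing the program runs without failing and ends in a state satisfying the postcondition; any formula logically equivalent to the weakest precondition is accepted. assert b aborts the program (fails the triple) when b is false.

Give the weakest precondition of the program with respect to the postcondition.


Working backward. After the program, b ↔ t must hold.
Before assert ¬b: (¬b) ∧ (b ↔ t)
Before y := (¬t) ↔ v: (¬b) ∧ (b ↔ t)
Answer: WP = (¬b) ∧ (b ↔ t)


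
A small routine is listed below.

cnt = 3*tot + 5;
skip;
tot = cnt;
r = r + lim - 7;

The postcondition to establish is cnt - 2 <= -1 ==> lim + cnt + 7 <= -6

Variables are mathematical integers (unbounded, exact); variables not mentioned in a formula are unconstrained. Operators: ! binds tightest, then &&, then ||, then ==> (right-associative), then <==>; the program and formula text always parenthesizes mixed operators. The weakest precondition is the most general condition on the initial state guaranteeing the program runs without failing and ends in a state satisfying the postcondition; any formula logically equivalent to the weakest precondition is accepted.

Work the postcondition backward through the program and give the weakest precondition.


Working backward. After the program, the postcondition cnt - 2 <= -1 ==> lim + cnt + 7 <= -6 must hold; in canonical form it is cnt <= 1 ==> cnt + lim <= -13.
Before r := r + lim - 7: cnt <= 1 ==> cnt + lim <= -13
Before tot := cnt: cnt <= 1 ==> cnt + lim <= -13
Before skip: cnt <= 1 ==> cnt + lim <= -13
Before cnt := 3*tot + 5: 3*tot <= -4 ==> lim + 3*tot <= -18
Answer: WP = 3*tot <= -4 ==> lim + 3*tot <= -18


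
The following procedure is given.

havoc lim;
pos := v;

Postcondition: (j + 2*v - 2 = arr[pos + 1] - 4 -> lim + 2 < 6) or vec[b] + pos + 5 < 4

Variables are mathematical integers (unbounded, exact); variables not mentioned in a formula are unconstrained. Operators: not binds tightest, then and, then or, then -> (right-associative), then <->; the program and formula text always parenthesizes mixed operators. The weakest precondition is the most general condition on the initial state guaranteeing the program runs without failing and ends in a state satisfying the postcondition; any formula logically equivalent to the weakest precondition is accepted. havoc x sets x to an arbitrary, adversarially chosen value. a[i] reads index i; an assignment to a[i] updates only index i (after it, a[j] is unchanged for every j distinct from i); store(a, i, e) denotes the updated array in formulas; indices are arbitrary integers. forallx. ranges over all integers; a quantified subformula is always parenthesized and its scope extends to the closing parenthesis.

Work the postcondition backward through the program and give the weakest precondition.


Working backward. After the program, the postcondition (j + 2*v - 2 = arr[pos + 1] - 4 -> lim + 2 < 6) or vec[b] + pos + 5 < 4 must hold; in canonical form it is (j + 2*v = arr[pos + 1] - 2 -> lim < 4) or vec[b] + pos < -1.
Before pos := v: (j + 2*v = arr[v + 1] - 2 -> lim < 4) or vec[b] + v < -1
Before havoc lim: forall lim_1. ((j + 2*v = arr[v + 1] - 2 -> lim_1 < 4) or vec[b] + v < -1)
Answer: WP = forall lim_1. ((j + 2*v = arr[v + 1] - 2 -> lim_1 < 4) or vec[b] + v < -1)


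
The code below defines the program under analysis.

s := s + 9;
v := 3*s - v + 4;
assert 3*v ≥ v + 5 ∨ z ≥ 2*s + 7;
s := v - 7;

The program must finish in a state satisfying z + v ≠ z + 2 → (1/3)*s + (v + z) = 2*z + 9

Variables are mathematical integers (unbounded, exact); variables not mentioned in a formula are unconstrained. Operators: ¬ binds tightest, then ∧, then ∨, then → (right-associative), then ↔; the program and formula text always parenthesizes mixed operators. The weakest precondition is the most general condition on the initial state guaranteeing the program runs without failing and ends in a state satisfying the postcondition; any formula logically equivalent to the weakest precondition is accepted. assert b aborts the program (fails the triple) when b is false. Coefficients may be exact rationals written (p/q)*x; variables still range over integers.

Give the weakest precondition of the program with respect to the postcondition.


Working backward. After the program, the postcondition z + v ≠ z + 2 → (1/3)*s + (v + z) = 2*z + 9 must hold; in canonical form it is v ≠ 2 → (1/3)*s + v = z + 9.
Before s := v - 7: v ≠ 2 → (4/3)*v = z + 34/3
Before assert 3*v ≥ v + 5 ∨ z ≥ 2*s + 7: (2*v ≥ 5 ∨ z ≥ 2*s + 7) ∧ (v ≠ 2 → (4/3)*v = z + 34/3)
Before v := 3*s - v + 4: (6*s ≥ 2*v - 3 ∨ z ≥ 2*s + 7) ∧ (3*s ≠ v - 2 → 4*s = (4/3)*v + z + 6)
Before s := s + 9: (6*s ≥ 2*v - 57 ∨ z ≥ 2*s + 25) ∧ (3*s ≠ v - 29 → 4*s = (4/3)*v + z - 30)
Answer: WP = (6*s ≥ 2*v - 57 ∨ z ≥ 2*s + 25) ∧ (3*s ≠ v - 29 → 4*s = (4/3)*v + z - 30)


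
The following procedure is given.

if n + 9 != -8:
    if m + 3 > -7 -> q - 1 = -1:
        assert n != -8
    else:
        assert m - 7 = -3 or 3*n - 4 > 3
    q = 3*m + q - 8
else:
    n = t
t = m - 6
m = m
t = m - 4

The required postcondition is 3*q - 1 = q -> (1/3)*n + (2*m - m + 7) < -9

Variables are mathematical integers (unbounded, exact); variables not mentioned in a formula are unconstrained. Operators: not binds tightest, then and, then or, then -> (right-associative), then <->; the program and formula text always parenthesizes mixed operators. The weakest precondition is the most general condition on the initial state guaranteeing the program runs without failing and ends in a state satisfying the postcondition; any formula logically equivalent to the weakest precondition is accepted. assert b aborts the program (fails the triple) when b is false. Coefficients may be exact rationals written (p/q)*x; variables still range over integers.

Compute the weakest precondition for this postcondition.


Working backward. After the program, the postcondition 3*q - 1 = q -> (1/3)*n + (2*m - m + 7) < -9 must hold; in canonical form it is 2*q = 1 -> m + (1/3)*n < -16.
Before t := m - 4: 2*q = 1 -> m + (1/3)*n < -16
Before m := m: 2*q = 1 -> m + (1/3)*n < -16
Before t := m - 6: 2*q = 1 -> m + (1/3)*n < -16
Then branch requires ((m > -10 -> q = 0) -> (n != -8 and (6*m + 2*q = 17 -> m + (1/3)*n < -16))) and ((not (m > -10 -> q = 0)) -> ((m = 4 or 3*n > 7) and (6*m + 2*q = 17 -> m + (1/3)*n < -16))); else branch requires 2*q = 1 -> m + (1/3)*t < -16.
Before the if: (n != -17 -> (((m > -10 -> q = 0) -> (n != -8 and (6*m + 2*q = 17 -> m + (1/3)*n < -16))) and ((not (m > -10 -> q = 0)) -> ((m = 4 or 3*n > 7) and (6*m + 2*q = 17 -> m + (1/3)*n < -16))))) and ((not (n != -17)) -> (2*q = 1 -> m + (1/3)*t < -16))
Answer: WP = (n != -17 -> (((m > -10 -> q = 0) -> (n != -8 and (6*m + 2*q = 17 -> m + (1/3)*n < -16))) and ((not (m > -10 -> q = 0)) -> ((m = 4 or 3*n > 7) and (6*m + 2*q = 17 -> m + (1/3)*n < -16))))) and ((not (n != -17)) -> (2*q = 1 -> m + (1/3)*t < -16))
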